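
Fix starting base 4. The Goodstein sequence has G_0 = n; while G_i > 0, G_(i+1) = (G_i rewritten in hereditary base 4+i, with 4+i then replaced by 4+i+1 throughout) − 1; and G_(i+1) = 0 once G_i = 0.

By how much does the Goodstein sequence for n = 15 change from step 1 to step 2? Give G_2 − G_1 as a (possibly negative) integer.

G_0 = 15. HB_4(15) = 3·4 + 3. Bump = 18. G_1 = 17.
G_1 = 17. HB_5(17) = 3·5 + 2. Bump = 20. G_2 = 19.

2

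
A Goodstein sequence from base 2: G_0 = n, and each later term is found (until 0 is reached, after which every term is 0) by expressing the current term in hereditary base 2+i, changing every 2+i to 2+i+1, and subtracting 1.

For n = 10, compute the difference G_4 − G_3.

264310

base 2: 10 = 2^(2 + 1) + 2; at 3: 3^(3 + 1) + 3 = 84; next = 83
base 3: 83 = 3^(3 + 1) + 2; at 4: 4^(4 + 1) + 2 = 1026; next = 1025
base 4: 1025 = 4^(4 + 1) + 1; at 5: 5^(5 + 1) + 1 = 15626; next = 15625
base 5: 15625 = 5^(5 + 1); at 6: 6^(6 + 1) = 279936; next = 279935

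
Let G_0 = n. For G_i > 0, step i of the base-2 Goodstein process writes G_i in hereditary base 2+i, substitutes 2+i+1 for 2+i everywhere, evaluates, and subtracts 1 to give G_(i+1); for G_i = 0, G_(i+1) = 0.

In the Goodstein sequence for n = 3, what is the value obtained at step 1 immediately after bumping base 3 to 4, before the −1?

[0] 3 ≡ 2 + 1 (base 2). Lift 3: 4. −1: 3.
[1] 3 ≡ 3 (base 3). Lift 4: 4. −1: 3.

4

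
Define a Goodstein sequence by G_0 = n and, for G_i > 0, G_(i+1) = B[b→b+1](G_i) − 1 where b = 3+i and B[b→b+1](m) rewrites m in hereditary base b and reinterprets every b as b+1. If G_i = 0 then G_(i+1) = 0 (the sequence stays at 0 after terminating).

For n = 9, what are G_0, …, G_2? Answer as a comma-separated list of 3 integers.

(0) 9|_3 = 3^2 ↦ 4^2|_4 = 16 ⇒ 15
(1) 15|_4 = 3·4 + 3 ↦ 3·5 + 3|_5 = 18 ⇒ 17

9, 15, 17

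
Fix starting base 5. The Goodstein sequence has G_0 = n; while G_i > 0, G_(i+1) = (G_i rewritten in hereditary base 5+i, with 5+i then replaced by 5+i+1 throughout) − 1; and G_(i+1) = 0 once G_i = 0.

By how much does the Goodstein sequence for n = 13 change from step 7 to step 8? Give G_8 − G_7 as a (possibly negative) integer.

0

G_0=13  [base 5] 2·5 + 3  →[5↦6]→  2·6 + 3 = 15  −1 ⇒ G_1=14
G_1=14  [base 6] 2·6 + 2  →[6↦7]→  2·7 + 2 = 16  −1 ⇒ G_2=15
G_2=15  [base 7] 2·7 + 1  →[7↦8]→  2·8 + 1 = 17  −1 ⇒ G_3=16
G_3=16  [base 8] 2·8  →[8↦9]→  2·9 = 18  −1 ⇒ G_4=17
G_4=17  [base 9] 9 + 8  →[9↦10]→  10 + 8 = 18  −1 ⇒ G_5=17
G_5=17  [base 10] 10 + 7  →[10↦11]→  11 + 7 = 18  −1 ⇒ G_6=17
G_6=17  [base 11] 11 + 6  →[11↦12]→  12 + 6 = 18  −1 ⇒ G_7=17
G_7=17  [base 12] 12 + 5  →[12↦13]→  13 + 5 = 18  −1 ⇒ G_8=17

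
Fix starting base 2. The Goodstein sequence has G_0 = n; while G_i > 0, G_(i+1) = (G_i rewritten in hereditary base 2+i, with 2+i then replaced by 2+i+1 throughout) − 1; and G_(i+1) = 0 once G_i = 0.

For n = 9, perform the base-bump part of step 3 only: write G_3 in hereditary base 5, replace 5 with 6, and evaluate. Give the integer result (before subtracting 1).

base 2: 9 = 2^(2 + 1) + 1; at 3: 3^(3 + 1) + 1 = 82; next = 81
base 3: 81 = 3^(3 + 1); at 4: 4^(4 + 1) = 1024; next = 1023
base 4: 1023 = 3·4^4 + 3·4^3 + 3·4^2 + 3·4 + 3; at 5: 3·5^5 + 3·5^3 + 3·5^2 + 3·5 + 3 = 9843; next = 9842
base 5: 9842 = 3·5^5 + 3·5^3 + 3·5^2 + 3·5 + 2; at 6: 3·6^6 + 3·6^3 + 3·6^2 + 3·6 + 2 = 140744; next = 140743

140744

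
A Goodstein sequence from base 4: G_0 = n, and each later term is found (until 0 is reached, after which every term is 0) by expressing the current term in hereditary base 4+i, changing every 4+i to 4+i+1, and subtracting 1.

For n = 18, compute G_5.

G_0 = 18. HB_4(18) = 4^2 + 2. Bump = 27. G_1 = 26.
G_1 = 26. HB_5(26) = 5^2 + 1. Bump = 37. G_2 = 36.
G_2 = 36. HB_6(36) = 6^2. Bump = 49. G_3 = 48.
G_3 = 48. HB_7(48) = 6·7 + 6. Bump = 54. G_4 = 53.
G_4 = 53. HB_8(53) = 6·8 + 5. Bump = 59. G_5 = 58.
G_5 = 58. HB_9(58) = 6·9 + 4. Bump = 64. G_6 = 63.

58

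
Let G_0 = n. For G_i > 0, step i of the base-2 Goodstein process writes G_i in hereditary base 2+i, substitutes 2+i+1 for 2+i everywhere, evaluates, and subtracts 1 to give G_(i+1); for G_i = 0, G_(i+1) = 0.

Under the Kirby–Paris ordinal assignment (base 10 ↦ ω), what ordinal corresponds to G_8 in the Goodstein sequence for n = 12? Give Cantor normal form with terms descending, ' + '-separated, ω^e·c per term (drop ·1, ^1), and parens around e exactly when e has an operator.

ω^(ω + 1) + ω^2·2 + ω + 1

G_0=12  [base 2] 2^(2 + 1) + 2^2  →[2↦3]→  3^(3 + 1) + 3^3 = 108  −1 ⇒ G_1=107
G_1=107  [base 3] 3^(3 + 1) + 2·3^2 + 2·3 + 2  →[3↦4]→  4^(4 + 1) + 2·4^2 + 2·4 + 2 = 1066  −1 ⇒ G_2=1065
G_2=1065  [base 4] 4^(4 + 1) + 2·4^2 + 2·4 + 1  →[4↦5]→  5^(5 + 1) + 2·5^2 + 2·5 + 1 = 15686  −1 ⇒ G_3=15685
G_3=15685  [base 5] 5^(5 + 1) + 2·5^2 + 2·5  →[5↦6]→  6^(6 + 1) + 2·6^2 + 2·6 = 280020  −1 ⇒ G_4=280019
G_4=280019  [base 6] 6^(6 + 1) + 2·6^2 + 6 + 5  →[6↦7]→  7^(7 + 1) + 2·7^2 + 7 + 5 = 5764911  −1 ⇒ G_5=5764910
G_5=5764910  [base 7] 7^(7 + 1) + 2·7^2 + 7 + 4  →[7↦8]→  8^(8 + 1) + 2·8^2 + 8 + 4 = 134217868  −1 ⇒ G_6=134217867
G_6=134217867  [base 8] 8^(8 + 1) + 2·8^2 + 8 + 3  →[8↦9]→  9^(9 + 1) + 2·9^2 + 9 + 3 = 3486784575  −1 ⇒ G_7=3486784574
G_7=3486784574  [base 9] 9^(9 + 1) + 2·9^2 + 9 + 2  →[9↦10]→  10^(10 + 1) + 2·10^2 + 10 + 2 = 100000000212  −1 ⇒ G_8=100000000211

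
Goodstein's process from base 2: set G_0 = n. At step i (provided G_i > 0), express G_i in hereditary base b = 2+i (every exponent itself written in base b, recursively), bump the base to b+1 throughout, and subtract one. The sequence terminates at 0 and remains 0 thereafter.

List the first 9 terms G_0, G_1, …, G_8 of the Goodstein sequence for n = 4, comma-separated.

4, 26, 41, 60, 83, 109, 139, 173, 211

(0) 4|_2 = 2^2 ↦ 3^3|_3 = 27 ⇒ 26
(1) 26|_3 = 2·3^2 + 2·3 + 2 ↦ 2·4^2 + 2·4 + 2|_4 = 42 ⇒ 41
(2) 41|_4 = 2·4^2 + 2·4 + 1 ↦ 2·5^2 + 2·5 + 1|_5 = 61 ⇒ 60
(3) 60|_5 = 2·5^2 + 2·5 ↦ 2·6^2 + 2·6|_6 = 84 ⇒ 83
(4) 83|_6 = 2·6^2 + 6 + 5 ↦ 2·7^2 + 7 + 5|_7 = 110 ⇒ 109
(5) 109|_7 = 2·7^2 + 7 + 4 ↦ 2·8^2 + 8 + 4|_8 = 140 ⇒ 139
(6) 139|_8 = 2·8^2 + 8 + 3 ↦ 2·9^2 + 9 + 3|_9 = 174 ⇒ 173
(7) 173|_9 = 2·9^2 + 9 + 2 ↦ 2·10^2 + 10 + 2|_10 = 212 ⇒ 211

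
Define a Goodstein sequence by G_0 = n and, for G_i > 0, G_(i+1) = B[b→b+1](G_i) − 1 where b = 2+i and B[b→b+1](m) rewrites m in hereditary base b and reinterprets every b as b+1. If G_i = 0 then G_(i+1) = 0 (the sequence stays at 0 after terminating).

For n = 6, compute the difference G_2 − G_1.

228

i=0: 6 = 2^2 + 2 (b=2); 2→3: 3^3 + 3 = 30; 30−1 = 29
i=1: 29 = 3^3 + 2 (b=3); 3→4: 4^4 + 2 = 258; 258−1 = 257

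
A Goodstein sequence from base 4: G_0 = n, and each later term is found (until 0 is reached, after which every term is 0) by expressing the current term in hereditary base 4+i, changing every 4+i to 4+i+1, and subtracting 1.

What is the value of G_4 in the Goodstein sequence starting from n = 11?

15

(0) 11|_4 = 2·4 + 3 ↦ 2·5 + 3|_5 = 13 ⇒ 12
(1) 12|_5 = 2·5 + 2 ↦ 2·6 + 2|_6 = 14 ⇒ 13
(2) 13|_6 = 2·6 + 1 ↦ 2·7 + 1|_7 = 15 ⇒ 14
(3) 14|_7 = 2·7 ↦ 2·8|_8 = 16 ⇒ 15
(4) 15|_8 = 8 + 7 ↦ 9 + 7|_9 = 16 ⇒ 15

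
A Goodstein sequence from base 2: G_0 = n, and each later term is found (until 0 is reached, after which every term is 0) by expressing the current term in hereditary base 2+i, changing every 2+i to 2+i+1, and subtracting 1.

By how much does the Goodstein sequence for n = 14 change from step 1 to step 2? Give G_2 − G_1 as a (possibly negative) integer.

1171

i=0: 14 = 2^(2 + 1) + 2^2 + 2 (b=2); 2→3: 3^(3 + 1) + 3^3 + 3 = 111; 111−1 = 110
i=1: 110 = 3^(3 + 1) + 3^3 + 2 (b=3); 3→4: 4^(4 + 1) + 4^4 + 2 = 1282; 1282−1 = 1281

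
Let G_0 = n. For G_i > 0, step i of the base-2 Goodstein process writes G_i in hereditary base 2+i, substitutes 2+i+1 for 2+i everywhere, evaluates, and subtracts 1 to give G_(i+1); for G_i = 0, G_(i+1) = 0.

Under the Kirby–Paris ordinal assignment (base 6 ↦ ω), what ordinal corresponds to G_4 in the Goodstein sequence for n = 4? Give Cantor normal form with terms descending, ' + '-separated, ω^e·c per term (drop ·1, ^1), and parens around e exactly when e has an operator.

base 2: 4 = 2^2; at 3: 3^3 = 27; next = 26
base 3: 26 = 2·3^2 + 2·3 + 2; at 4: 2·4^2 + 2·4 + 2 = 42; next = 41
base 4: 41 = 2·4^2 + 2·4 + 1; at 5: 2·5^2 + 2·5 + 1 = 61; next = 60
base 5: 60 = 2·5^2 + 2·5; at 6: 2·6^2 + 2·6 = 84; next = 83
base 6: 83 = 2·6^2 + 6 + 5; at 7: 2·7^2 + 7 + 5 = 110; next = 109

ω^2·2 + ω + 5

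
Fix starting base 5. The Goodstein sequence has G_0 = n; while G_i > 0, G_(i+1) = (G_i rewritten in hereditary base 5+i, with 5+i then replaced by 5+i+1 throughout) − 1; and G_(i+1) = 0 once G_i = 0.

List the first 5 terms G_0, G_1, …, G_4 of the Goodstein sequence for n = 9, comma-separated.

base 5: 9 = 5 + 4; at 6: 6 + 4 = 10; next = 9
base 6: 9 = 6 + 3; at 7: 7 + 3 = 10; next = 9
base 7: 9 = 7 + 2; at 8: 8 + 2 = 10; next = 9
base 8: 9 = 8 + 1; at 9: 9 + 1 = 10; next = 9

9, 9, 9, 9, 9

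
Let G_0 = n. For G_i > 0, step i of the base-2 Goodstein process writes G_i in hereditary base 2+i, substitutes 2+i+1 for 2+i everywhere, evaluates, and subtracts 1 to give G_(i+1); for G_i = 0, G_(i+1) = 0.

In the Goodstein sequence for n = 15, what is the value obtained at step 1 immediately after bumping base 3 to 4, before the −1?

1284

[0] 15 ≡ 2^(2 + 1) + 2^2 + 2 + 1 (base 2). Lift 3: 112. −1: 111.
[1] 111 ≡ 3^(3 + 1) + 3^3 + 3 (base 3). Lift 4: 1284. −1: 1283.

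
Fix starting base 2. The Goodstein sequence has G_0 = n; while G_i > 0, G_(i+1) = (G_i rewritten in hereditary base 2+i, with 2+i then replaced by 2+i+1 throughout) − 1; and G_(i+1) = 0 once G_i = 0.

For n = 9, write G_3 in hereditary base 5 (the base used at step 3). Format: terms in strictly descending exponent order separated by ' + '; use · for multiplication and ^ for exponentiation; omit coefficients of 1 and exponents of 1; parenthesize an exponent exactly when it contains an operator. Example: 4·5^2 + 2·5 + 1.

3·5^5 + 3·5^3 + 3·5^2 + 3·5 + 2

i=0: 9 = 2^(2 + 1) + 1 (b=2); 2→3: 3^(3 + 1) + 1 = 82; 82−1 = 81
i=1: 81 = 3^(3 + 1) (b=3); 3→4: 4^(4 + 1) = 1024; 1024−1 = 1023
i=2: 1023 = 3·4^4 + 3·4^3 + 3·4^2 + 3·4 + 3 (b=4); 4→5: 3·5^5 + 3·5^3 + 3·5^2 + 3·5 + 3 = 9843; 9843−1 = 9842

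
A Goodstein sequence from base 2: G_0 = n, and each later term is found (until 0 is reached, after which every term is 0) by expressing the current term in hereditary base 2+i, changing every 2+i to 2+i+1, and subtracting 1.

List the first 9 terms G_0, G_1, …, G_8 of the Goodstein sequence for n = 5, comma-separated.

base 2: 5 = 2^2 + 1; at 3: 3^3 + 1 = 28; next = 27
base 3: 27 = 3^3; at 4: 4^4 = 256; next = 255
base 4: 255 = 3·4^3 + 3·4^2 + 3·4 + 3; at 5: 3·5^3 + 3·5^2 + 3·5 + 3 = 468; next = 467
base 5: 467 = 3·5^3 + 3·5^2 + 3·5 + 2; at 6: 3·6^3 + 3·6^2 + 3·6 + 2 = 776; next = 775
base 6: 775 = 3·6^3 + 3·6^2 + 3·6 + 1; at 7: 3·7^3 + 3·7^2 + 3·7 + 1 = 1198; next = 1197
base 7: 1197 = 3·7^3 + 3·7^2 + 3·7; at 8: 3·8^3 + 3·8^2 + 3·8 = 1752; next = 1751
base 8: 1751 = 3·8^3 + 3·8^2 + 2·8 + 7; at 9: 3·9^3 + 3·9^2 + 2·9 + 7 = 2455; next = 2454
base 9: 2454 = 3·9^3 + 3·9^2 + 2·9 + 6; at 10: 3·10^3 + 3·10^2 + 2·10 + 6 = 3326; next = 3325

5, 27, 255, 467, 775, 1197, 1751, 2454, 3325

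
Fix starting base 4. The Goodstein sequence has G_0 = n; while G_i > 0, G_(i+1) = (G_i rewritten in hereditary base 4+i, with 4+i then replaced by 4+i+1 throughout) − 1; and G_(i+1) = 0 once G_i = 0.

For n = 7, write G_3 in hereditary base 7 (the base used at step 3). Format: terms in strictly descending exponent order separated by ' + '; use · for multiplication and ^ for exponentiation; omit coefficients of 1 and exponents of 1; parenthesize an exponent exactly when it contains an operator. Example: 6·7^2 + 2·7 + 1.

7 —HB4→ 4 + 3 —bump→ 5 + 3 = 8 —(−1)→ 7
7 —HB5→ 5 + 2 —bump→ 6 + 2 = 8 —(−1)→ 7
7 —HB6→ 6 + 1 —bump→ 7 + 1 = 8 —(−1)→ 7
7 —HB7→ 7 —bump→ 8 = 8 —(−1)→ 7

7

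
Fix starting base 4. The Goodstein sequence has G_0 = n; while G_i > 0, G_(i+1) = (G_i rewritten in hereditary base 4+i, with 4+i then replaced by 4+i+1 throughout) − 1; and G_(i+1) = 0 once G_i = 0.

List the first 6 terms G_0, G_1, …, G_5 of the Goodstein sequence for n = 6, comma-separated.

i=0: 6 = 4 + 2 (b=4); 4→5: 5 + 2 = 7; 7−1 = 6
i=1: 6 = 5 + 1 (b=5); 5→6: 6 + 1 = 7; 7−1 = 6
i=2: 6 = 6 (b=6); 6→7: 7 = 7; 7−1 = 6
i=3: 6 = 6 (b=7); 7→8: 6 = 6; 6−1 = 5
i=4: 5 = 5 (b=8); 8→9: 5 = 5; 5−1 = 4

6, 6, 6, 6, 5, 4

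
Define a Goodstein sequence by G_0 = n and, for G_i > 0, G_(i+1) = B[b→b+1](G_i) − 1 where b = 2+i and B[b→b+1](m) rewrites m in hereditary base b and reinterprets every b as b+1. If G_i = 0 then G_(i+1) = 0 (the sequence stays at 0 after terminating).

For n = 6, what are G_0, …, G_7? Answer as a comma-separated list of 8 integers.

6, 29, 257, 3125, 46655, 98039, 187243, 332147

G_0 = 6. HB_2(6) = 2^2 + 2. Bump = 30. G_1 = 29.
G_1 = 29. HB_3(29) = 3^3 + 2. Bump = 258. G_2 = 257.
G_2 = 257. HB_4(257) = 4^4 + 1. Bump = 3126. G_3 = 3125.
G_3 = 3125. HB_5(3125) = 5^5. Bump = 46656. G_4 = 46655.
G_4 = 46655. HB_6(46655) = 5·6^5 + 5·6^4 + 5·6^3 + 5·6^2 + 5·6 + 5. Bump = 98040. G_5 = 98039.
G_5 = 98039. HB_7(98039) = 5·7^5 + 5·7^4 + 5·7^3 + 5·7^2 + 5·7 + 4. Bump = 187244. G_6 = 187243.
G_6 = 187243. HB_8(187243) = 5·8^5 + 5·8^4 + 5·8^3 + 5·8^2 + 5·8 + 3. Bump = 332148. G_7 = 332147.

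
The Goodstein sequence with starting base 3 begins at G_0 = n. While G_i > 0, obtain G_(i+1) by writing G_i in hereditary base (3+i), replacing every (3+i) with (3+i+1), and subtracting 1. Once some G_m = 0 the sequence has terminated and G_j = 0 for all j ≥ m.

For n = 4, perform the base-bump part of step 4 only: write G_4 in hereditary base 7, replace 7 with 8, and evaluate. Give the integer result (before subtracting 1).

2

[0] 4 ≡ 3 + 1 (base 3). Lift 4: 5. −1: 4.
[1] 4 ≡ 4 (base 4). Lift 5: 5. −1: 4.
[2] 4 ≡ 4 (base 5). Lift 6: 4. −1: 3.
[3] 3 ≡ 3 (base 6). Lift 7: 3. −1: 2.
[4] 2 ≡ 2 (base 7). Lift 8: 2. −1: 1.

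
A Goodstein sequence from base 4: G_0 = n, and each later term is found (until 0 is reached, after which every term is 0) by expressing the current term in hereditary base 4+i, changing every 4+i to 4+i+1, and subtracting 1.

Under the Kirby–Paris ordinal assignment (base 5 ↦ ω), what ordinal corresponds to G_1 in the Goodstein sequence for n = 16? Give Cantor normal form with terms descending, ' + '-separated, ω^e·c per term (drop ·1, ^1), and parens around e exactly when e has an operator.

(0) 16|_4 = 4^2 ↦ 5^2|_5 = 25 ⇒ 24
(1) 24|_5 = 4·5 + 4 ↦ 4·6 + 4|_6 = 28 ⇒ 27

ω·4 + 4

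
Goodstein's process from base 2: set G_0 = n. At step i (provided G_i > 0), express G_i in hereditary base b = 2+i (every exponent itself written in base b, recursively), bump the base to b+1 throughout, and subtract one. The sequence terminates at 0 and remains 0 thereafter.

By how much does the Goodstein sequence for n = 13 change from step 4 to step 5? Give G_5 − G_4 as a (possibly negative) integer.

5485287

13 —HB2→ 2^(2 + 1) + 2^2 + 1 —bump→ 3^(3 + 1) + 3^3 + 1 = 109 —(−1)→ 108
108 —HB3→ 3^(3 + 1) + 3^3 —bump→ 4^(4 + 1) + 4^4 = 1280 —(−1)→ 1279
1279 —HB4→ 4^(4 + 1) + 3·4^3 + 3·4^2 + 3·4 + 3 —bump→ 5^(5 + 1) + 3·5^3 + 3·5^2 + 3·5 + 3 = 16093 —(−1)→ 16092
16092 —HB5→ 5^(5 + 1) + 3·5^3 + 3·5^2 + 3·5 + 2 —bump→ 6^(6 + 1) + 3·6^3 + 3·6^2 + 3·6 + 2 = 280712 —(−1)→ 280711
280711 —HB6→ 6^(6 + 1) + 3·6^3 + 3·6^2 + 3·6 + 1 —bump→ 7^(7 + 1) + 3·7^3 + 3·7^2 + 3·7 + 1 = 5765999 —(−1)→ 5765998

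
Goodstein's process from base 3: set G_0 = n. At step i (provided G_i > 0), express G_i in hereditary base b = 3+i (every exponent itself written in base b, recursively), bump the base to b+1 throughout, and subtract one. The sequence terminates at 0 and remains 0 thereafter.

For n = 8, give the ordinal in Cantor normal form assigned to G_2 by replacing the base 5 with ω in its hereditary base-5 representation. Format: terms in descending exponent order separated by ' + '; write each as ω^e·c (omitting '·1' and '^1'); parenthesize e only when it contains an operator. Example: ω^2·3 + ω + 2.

ω·2

8 —HB3→ 2·3 + 2 —bump→ 2·4 + 2 = 10 —(−1)→ 9
9 —HB4→ 2·4 + 1 —bump→ 2·5 + 1 = 11 —(−1)→ 10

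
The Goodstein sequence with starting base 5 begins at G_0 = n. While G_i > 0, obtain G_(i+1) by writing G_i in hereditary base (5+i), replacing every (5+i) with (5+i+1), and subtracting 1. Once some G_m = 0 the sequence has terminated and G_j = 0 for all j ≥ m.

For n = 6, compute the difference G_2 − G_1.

0

G_0 = 6. HB_5(6) = 5 + 1. Bump = 7. G_1 = 6.
G_1 = 6. HB_6(6) = 6. Bump = 7. G_2 = 6.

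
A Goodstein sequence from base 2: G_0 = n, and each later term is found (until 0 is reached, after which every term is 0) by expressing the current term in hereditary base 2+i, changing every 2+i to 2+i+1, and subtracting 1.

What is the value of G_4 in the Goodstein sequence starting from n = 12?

280019

(0) 12|_2 = 2^(2 + 1) + 2^2 ↦ 3^(3 + 1) + 3^3|_3 = 108 ⇒ 107
(1) 107|_3 = 3^(3 + 1) + 2·3^2 + 2·3 + 2 ↦ 4^(4 + 1) + 2·4^2 + 2·4 + 2|_4 = 1066 ⇒ 1065
(2) 1065|_4 = 4^(4 + 1) + 2·4^2 + 2·4 + 1 ↦ 5^(5 + 1) + 2·5^2 + 2·5 + 1|_5 = 15686 ⇒ 15685
(3) 15685|_5 = 5^(5 + 1) + 2·5^2 + 2·5 ↦ 6^(6 + 1) + 2·6^2 + 2·6|_6 = 280020 ⇒ 280019
(4) 280019|_6 = 6^(6 + 1) + 2·6^2 + 6 + 5 ↦ 7^(7 + 1) + 2·7^2 + 7 + 5|_7 = 5764911 ⇒ 5764910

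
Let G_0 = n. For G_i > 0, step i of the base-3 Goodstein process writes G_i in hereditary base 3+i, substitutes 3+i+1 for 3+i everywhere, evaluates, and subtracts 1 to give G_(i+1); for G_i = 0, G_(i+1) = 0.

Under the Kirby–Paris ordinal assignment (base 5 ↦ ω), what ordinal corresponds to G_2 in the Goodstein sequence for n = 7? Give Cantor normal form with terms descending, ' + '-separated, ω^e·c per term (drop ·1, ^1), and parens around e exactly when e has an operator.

i=0: 7 = 2·3 + 1 (b=3); 3→4: 2·4 + 1 = 9; 9−1 = 8
i=1: 8 = 2·4 (b=4); 4→5: 2·5 = 10; 10−1 = 9
i=2: 9 = 5 + 4 (b=5); 5→6: 6 + 4 = 10; 10−1 = 9

ω + 4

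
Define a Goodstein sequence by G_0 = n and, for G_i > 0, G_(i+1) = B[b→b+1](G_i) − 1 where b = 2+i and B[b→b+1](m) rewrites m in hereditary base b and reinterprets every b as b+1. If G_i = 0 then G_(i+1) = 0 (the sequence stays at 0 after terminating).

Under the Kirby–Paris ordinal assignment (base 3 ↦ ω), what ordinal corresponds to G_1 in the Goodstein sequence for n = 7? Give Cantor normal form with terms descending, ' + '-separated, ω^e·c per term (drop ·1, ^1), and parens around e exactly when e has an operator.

base 2: 7 = 2^2 + 2 + 1; at 3: 3^3 + 3 + 1 = 31; next = 30
base 3: 30 = 3^3 + 3; at 4: 4^4 + 4 = 260; next = 259

ω^ω + ω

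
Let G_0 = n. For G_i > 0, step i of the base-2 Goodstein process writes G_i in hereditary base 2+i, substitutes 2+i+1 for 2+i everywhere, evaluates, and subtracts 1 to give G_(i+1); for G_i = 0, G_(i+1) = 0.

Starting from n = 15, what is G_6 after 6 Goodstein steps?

150994943

i=0: 15 = 2^(2 + 1) + 2^2 + 2 + 1 (b=2); 2→3: 3^(3 + 1) + 3^3 + 3 + 1 = 112; 112−1 = 111
i=1: 111 = 3^(3 + 1) + 3^3 + 3 (b=3); 3→4: 4^(4 + 1) + 4^4 + 4 = 1284; 1284−1 = 1283
i=2: 1283 = 4^(4 + 1) + 4^4 + 3 (b=4); 4→5: 5^(5 + 1) + 5^5 + 3 = 18753; 18753−1 = 18752
i=3: 18752 = 5^(5 + 1) + 5^5 + 2 (b=5); 5→6: 6^(6 + 1) + 6^6 + 2 = 326594; 326594−1 = 326593
i=4: 326593 = 6^(6 + 1) + 6^6 + 1 (b=6); 6→7: 7^(7 + 1) + 7^7 + 1 = 6588345; 6588345−1 = 6588344
i=5: 6588344 = 7^(7 + 1) + 7^7 (b=7); 7→8: 8^(8 + 1) + 8^8 = 150994944; 150994944−1 = 150994943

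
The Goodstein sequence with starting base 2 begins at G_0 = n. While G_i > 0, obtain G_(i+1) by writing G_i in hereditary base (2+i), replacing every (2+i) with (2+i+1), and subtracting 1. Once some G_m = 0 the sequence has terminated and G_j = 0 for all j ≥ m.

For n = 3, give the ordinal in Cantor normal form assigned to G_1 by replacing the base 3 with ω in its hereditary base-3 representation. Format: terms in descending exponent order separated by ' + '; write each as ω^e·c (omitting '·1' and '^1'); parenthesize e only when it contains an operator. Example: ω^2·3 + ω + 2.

G_0=3  [base 2] 2 + 1  →[2↦3]→  3 + 1 = 4  −1 ⇒ G_1=3
G_1=3  [base 3] 3  →[3↦4]→  4 = 4  −1 ⇒ G_2=3

ω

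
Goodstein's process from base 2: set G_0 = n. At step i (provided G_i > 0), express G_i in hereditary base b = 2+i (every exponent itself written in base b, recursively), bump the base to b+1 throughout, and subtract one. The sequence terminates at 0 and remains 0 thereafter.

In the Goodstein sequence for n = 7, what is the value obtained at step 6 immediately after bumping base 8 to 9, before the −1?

37665880

i=0: 7 = 2^2 + 2 + 1 (b=2); 2→3: 3^3 + 3 + 1 = 31; 31−1 = 30
i=1: 30 = 3^3 + 3 (b=3); 3→4: 4^4 + 4 = 260; 260−1 = 259
i=2: 259 = 4^4 + 3 (b=4); 4→5: 5^5 + 3 = 3128; 3128−1 = 3127
i=3: 3127 = 5^5 + 2 (b=5); 5→6: 6^6 + 2 = 46658; 46658−1 = 46657
i=4: 46657 = 6^6 + 1 (b=6); 6→7: 7^7 + 1 = 823544; 823544−1 = 823543
i=5: 823543 = 7^7 (b=7); 7→8: 8^8 = 16777216; 16777216−1 = 16777215
i=6: 16777215 = 7·8^7 + 7·8^6 + 7·8^5 + 7·8^4 + 7·8^3 + 7·8^2 + 7·8 + 7 (b=8); 8→9: 7·9^7 + 7·9^6 + 7·9^5 + 7·9^4 + 7·9^3 + 7·9^2 + 7·9 + 7 = 37665880; 37665880−1 = 37665879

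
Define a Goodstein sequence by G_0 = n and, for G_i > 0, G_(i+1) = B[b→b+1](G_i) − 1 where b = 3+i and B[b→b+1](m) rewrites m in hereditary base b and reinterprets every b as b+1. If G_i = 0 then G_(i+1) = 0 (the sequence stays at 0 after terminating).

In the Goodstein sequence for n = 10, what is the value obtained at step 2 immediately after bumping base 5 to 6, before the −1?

28

G_0 = 10. HB_3(10) = 3^2 + 1. Bump = 17. G_1 = 16.
G_1 = 16. HB_4(16) = 4^2. Bump = 25. G_2 = 24.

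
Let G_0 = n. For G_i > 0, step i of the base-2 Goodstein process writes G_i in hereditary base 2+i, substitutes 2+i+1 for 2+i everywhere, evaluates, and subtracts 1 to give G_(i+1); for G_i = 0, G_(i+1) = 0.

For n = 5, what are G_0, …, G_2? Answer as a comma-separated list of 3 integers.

5, 27, 255

base 2: 5 = 2^2 + 1; at 3: 3^3 + 1 = 28; next = 27
base 3: 27 = 3^3; at 4: 4^4 = 256; next = 255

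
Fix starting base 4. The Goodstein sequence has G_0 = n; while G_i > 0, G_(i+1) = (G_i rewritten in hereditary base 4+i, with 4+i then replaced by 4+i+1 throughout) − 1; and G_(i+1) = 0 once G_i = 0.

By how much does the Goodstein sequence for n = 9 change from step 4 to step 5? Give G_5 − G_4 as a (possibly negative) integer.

0

9 —HB4→ 2·4 + 1 —bump→ 2·5 + 1 = 11 —(−1)→ 10
10 —HB5→ 2·5 —bump→ 2·6 = 12 —(−1)→ 11
11 —HB6→ 6 + 5 —bump→ 7 + 5 = 12 —(−1)→ 11
11 —HB7→ 7 + 4 —bump→ 8 + 4 = 12 —(−1)→ 11
11 —HB8→ 8 + 3 —bump→ 9 + 3 = 12 —(−1)→ 11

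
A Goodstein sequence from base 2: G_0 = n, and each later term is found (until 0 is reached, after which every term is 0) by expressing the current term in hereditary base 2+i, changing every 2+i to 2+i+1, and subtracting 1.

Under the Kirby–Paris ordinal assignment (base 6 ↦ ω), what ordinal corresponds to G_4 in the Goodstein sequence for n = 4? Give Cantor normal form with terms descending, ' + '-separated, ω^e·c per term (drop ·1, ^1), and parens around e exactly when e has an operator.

step 0: 4 = 2^2; sub 3 for 2: 3^3; = 27; G_1 = 27−1 = 26
step 1: 26 = 2·3^2 + 2·3 + 2; sub 4 for 3: 2·4^2 + 2·4 + 2; = 42; G_2 = 42−1 = 41
step 2: 41 = 2·4^2 + 2·4 + 1; sub 5 for 4: 2·5^2 + 2·5 + 1; = 61; G_3 = 61−1 = 60
step 3: 60 = 2·5^2 + 2·5; sub 6 for 5: 2·6^2 + 2·6; = 84; G_4 = 84−1 = 83
step 4: 83 = 2·6^2 + 6 + 5; sub 7 for 6: 2·7^2 + 7 + 5; = 110; G_5 = 110−1 = 109

ω^2·2 + ω + 5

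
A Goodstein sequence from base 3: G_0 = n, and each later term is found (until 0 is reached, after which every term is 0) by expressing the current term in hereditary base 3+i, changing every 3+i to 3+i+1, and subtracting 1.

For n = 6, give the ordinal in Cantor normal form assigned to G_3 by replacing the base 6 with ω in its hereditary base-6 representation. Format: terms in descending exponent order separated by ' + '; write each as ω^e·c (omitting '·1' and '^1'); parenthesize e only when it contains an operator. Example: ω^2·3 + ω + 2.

[0] 6 ≡ 2·3 (base 3). Lift 4: 8. −1: 7.
[1] 7 ≡ 4 + 3 (base 4). Lift 5: 8. −1: 7.
[2] 7 ≡ 5 + 2 (base 5). Lift 6: 8. −1: 7.
[3] 7 ≡ 6 + 1 (base 6). Lift 7: 8. −1: 7.

ω + 1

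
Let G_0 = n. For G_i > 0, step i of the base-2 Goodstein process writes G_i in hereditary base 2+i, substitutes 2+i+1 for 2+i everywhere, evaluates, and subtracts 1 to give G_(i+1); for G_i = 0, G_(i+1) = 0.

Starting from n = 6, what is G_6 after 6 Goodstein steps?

(0) 6|_2 = 2^2 + 2 ↦ 3^3 + 3|_3 = 30 ⇒ 29
(1) 29|_3 = 3^3 + 2 ↦ 4^4 + 2|_4 = 258 ⇒ 257
(2) 257|_4 = 4^4 + 1 ↦ 5^5 + 1|_5 = 3126 ⇒ 3125
(3) 3125|_5 = 5^5 ↦ 6^6|_6 = 46656 ⇒ 46655
(4) 46655|_6 = 5·6^5 + 5·6^4 + 5·6^3 + 5·6^2 + 5·6 + 5 ↦ 5·7^5 + 5·7^4 + 5·7^3 + 5·7^2 + 5·7 + 5|_7 = 98040 ⇒ 98039
(5) 98039|_7 = 5·7^5 + 5·7^4 + 5·7^3 + 5·7^2 + 5·7 + 4 ↦ 5·8^5 + 5·8^4 + 5·8^3 + 5·8^2 + 5·8 + 4|_8 = 187244 ⇒ 187243

187243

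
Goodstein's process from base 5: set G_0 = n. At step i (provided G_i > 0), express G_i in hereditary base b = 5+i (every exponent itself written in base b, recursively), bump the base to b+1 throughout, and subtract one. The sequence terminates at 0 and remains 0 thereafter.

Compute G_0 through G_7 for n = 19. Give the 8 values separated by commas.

G_0 = 19. HB_5(19) = 3·5 + 4. Bump = 22. G_1 = 21.
G_1 = 21. HB_6(21) = 3·6 + 3. Bump = 24. G_2 = 23.
G_2 = 23. HB_7(23) = 3·7 + 2. Bump = 26. G_3 = 25.
G_3 = 25. HB_8(25) = 3·8 + 1. Bump = 28. G_4 = 27.
G_4 = 27. HB_9(27) = 3·9. Bump = 30. G_5 = 29.
G_5 = 29. HB_10(29) = 2·10 + 9. Bump = 31. G_6 = 30.
G_6 = 30. HB_11(30) = 2·11 + 8. Bump = 32. G_7 = 31.

19, 21, 23, 25, 27, 29, 30, 31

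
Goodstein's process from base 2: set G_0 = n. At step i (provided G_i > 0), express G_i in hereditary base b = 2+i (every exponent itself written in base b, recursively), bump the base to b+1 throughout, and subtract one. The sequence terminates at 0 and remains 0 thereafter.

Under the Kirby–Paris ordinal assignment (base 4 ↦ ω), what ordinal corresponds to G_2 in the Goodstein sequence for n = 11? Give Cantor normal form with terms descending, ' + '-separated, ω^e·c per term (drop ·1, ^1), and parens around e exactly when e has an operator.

11 —HB2→ 2^(2 + 1) + 2 + 1 —bump→ 3^(3 + 1) + 3 + 1 = 85 —(−1)→ 84
84 —HB3→ 3^(3 + 1) + 3 —bump→ 4^(4 + 1) + 4 = 1028 —(−1)→ 1027
1027 —HB4→ 4^(4 + 1) + 3 —bump→ 5^(5 + 1) + 3 = 15628 —(−1)→ 15627

ω^(ω + 1) + 3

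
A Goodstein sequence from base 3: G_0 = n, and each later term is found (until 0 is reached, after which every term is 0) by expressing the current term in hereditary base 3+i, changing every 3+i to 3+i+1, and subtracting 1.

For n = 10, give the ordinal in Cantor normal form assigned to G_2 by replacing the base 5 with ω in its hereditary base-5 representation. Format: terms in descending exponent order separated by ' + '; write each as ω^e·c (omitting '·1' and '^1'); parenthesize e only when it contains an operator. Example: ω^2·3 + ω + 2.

G_0=10  [base 3] 3^2 + 1  →[3↦4]→  4^2 + 1 = 17  −1 ⇒ G_1=16
G_1=16  [base 4] 4^2  →[4↦5]→  5^2 = 25  −1 ⇒ G_2=24
G_2=24  [base 5] 4·5 + 4  →[5↦6]→  4·6 + 4 = 28  −1 ⇒ G_3=27

ω·4 + 4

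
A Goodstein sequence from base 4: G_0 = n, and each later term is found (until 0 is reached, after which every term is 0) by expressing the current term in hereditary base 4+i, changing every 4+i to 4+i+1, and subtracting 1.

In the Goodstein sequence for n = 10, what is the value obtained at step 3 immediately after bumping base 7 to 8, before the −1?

i=0: 10 = 2·4 + 2 (b=4); 4→5: 2·5 + 2 = 12; 12−1 = 11
i=1: 11 = 2·5 + 1 (b=5); 5→6: 2·6 + 1 = 13; 13−1 = 12
i=2: 12 = 2·6 (b=6); 6→7: 2·7 = 14; 14−1 = 13
i=3: 13 = 7 + 6 (b=7); 7→8: 8 + 6 = 14; 14−1 = 13

14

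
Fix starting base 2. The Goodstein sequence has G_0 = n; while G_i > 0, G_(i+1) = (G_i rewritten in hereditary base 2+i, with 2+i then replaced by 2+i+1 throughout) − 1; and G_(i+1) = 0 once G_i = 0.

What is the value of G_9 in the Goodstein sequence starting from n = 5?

4382

[0] 5 ≡ 2^2 + 1 (base 2). Lift 3: 28. −1: 27.
[1] 27 ≡ 3^3 (base 3). Lift 4: 256. −1: 255.
[2] 255 ≡ 3·4^3 + 3·4^2 + 3·4 + 3 (base 4). Lift 5: 468. −1: 467.
[3] 467 ≡ 3·5^3 + 3·5^2 + 3·5 + 2 (base 5). Lift 6: 776. −1: 775.
[4] 775 ≡ 3·6^3 + 3·6^2 + 3·6 + 1 (base 6). Lift 7: 1198. −1: 1197.
[5] 1197 ≡ 3·7^3 + 3·7^2 + 3·7 (base 7). Lift 8: 1752. −1: 1751.
[6] 1751 ≡ 3·8^3 + 3·8^2 + 2·8 + 7 (base 8). Lift 9: 2455. −1: 2454.
[7] 2454 ≡ 3·9^3 + 3·9^2 + 2·9 + 6 (base 9). Lift 10: 3326. −1: 3325.
[8] 3325 ≡ 3·10^3 + 3·10^2 + 2·10 + 5 (base 10). Lift 11: 4383. −1: 4382.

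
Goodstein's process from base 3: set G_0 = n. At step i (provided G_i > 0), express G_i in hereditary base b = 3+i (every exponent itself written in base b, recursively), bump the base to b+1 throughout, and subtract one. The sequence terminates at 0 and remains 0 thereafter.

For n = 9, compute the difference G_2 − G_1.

i=0: 9 = 3^2 (b=3); 3→4: 4^2 = 16; 16−1 = 15
i=1: 15 = 3·4 + 3 (b=4); 4→5: 3·5 + 3 = 18; 18−1 = 17

2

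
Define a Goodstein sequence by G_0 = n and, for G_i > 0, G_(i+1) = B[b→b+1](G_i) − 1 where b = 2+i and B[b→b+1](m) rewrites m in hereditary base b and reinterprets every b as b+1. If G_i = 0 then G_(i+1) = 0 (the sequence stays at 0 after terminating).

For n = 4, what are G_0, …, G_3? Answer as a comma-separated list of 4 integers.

step 0: 4 = 2^2; sub 3 for 2: 3^3; = 27; G_1 = 27−1 = 26
step 1: 26 = 2·3^2 + 2·3 + 2; sub 4 for 3: 2·4^2 + 2·4 + 2; = 42; G_2 = 42−1 = 41
step 2: 41 = 2·4^2 + 2·4 + 1; sub 5 for 4: 2·5^2 + 2·5 + 1; = 61; G_3 = 61−1 = 60

4, 26, 41, 60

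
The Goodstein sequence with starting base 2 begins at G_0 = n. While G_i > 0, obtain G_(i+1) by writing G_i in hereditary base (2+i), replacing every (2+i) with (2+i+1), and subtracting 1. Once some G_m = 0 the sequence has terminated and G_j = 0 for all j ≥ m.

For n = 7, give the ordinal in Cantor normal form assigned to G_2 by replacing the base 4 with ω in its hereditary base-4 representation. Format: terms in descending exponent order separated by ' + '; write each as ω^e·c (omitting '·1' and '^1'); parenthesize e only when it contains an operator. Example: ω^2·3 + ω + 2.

base 2: 7 = 2^2 + 2 + 1; at 3: 3^3 + 3 + 1 = 31; next = 30
base 3: 30 = 3^3 + 3; at 4: 4^4 + 4 = 260; next = 259
base 4: 259 = 4^4 + 3; at 5: 5^5 + 3 = 3128; next = 3127

ω^ω + 3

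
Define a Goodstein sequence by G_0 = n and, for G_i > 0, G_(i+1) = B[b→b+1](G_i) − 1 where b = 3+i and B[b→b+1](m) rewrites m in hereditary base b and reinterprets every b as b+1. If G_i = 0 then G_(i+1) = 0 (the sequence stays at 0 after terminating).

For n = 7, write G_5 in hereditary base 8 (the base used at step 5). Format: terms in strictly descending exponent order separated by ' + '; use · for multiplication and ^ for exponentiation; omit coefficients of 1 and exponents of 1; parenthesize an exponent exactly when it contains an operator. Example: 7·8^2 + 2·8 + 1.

step 0: 7 = 2·3 + 1; sub 4 for 3: 2·4 + 1; = 9; G_1 = 9−1 = 8
step 1: 8 = 2·4; sub 5 for 4: 2·5; = 10; G_2 = 10−1 = 9
step 2: 9 = 5 + 4; sub 6 for 5: 6 + 4; = 10; G_3 = 10−1 = 9
step 3: 9 = 6 + 3; sub 7 for 6: 7 + 3; = 10; G_4 = 10−1 = 9
step 4: 9 = 7 + 2; sub 8 for 7: 8 + 2; = 10; G_5 = 10−1 = 9
step 5: 9 = 8 + 1; sub 9 for 8: 9 + 1; = 10; G_6 = 10−1 = 9

8 + 1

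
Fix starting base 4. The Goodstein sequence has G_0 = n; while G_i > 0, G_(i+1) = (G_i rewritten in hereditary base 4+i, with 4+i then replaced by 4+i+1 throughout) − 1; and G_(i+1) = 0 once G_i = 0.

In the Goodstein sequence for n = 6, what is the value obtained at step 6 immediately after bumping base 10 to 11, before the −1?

step 0: 6 = 4 + 2; sub 5 for 4: 5 + 2; = 7; G_1 = 7−1 = 6
step 1: 6 = 5 + 1; sub 6 for 5: 6 + 1; = 7; G_2 = 7−1 = 6
step 2: 6 = 6; sub 7 for 6: 7; = 7; G_3 = 7−1 = 6
step 3: 6 = 6; sub 8 for 7: 6; = 6; G_4 = 6−1 = 5
step 4: 5 = 5; sub 9 for 8: 5; = 5; G_5 = 5−1 = 4
step 5: 4 = 4; sub 10 for 9: 4; = 4; G_6 = 4−1 = 3
step 6: 3 = 3; sub 11 for 10: 3; = 3; G_7 = 3−1 = 2

3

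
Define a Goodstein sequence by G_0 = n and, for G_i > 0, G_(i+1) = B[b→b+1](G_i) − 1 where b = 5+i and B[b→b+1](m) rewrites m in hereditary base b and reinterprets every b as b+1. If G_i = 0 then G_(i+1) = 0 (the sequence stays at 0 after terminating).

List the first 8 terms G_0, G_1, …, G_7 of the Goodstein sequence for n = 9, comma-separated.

base 5: 9 = 5 + 4; at 6: 6 + 4 = 10; next = 9
base 6: 9 = 6 + 3; at 7: 7 + 3 = 10; next = 9
base 7: 9 = 7 + 2; at 8: 8 + 2 = 10; next = 9
base 8: 9 = 8 + 1; at 9: 9 + 1 = 10; next = 9
base 9: 9 = 9; at 10: 10 = 10; next = 9
base 10: 9 = 9; at 11: 9 = 9; next = 8
base 11: 8 = 8; at 12: 8 = 8; next = 7

9, 9, 9, 9, 9, 9, 8, 7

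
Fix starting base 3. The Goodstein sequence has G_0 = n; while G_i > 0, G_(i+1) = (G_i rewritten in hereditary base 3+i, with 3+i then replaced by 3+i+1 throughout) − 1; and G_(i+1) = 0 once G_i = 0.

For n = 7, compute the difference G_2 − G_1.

base 3: 7 = 2·3 + 1; at 4: 2·4 + 1 = 9; next = 8
base 4: 8 = 2·4; at 5: 2·5 = 10; next = 9

1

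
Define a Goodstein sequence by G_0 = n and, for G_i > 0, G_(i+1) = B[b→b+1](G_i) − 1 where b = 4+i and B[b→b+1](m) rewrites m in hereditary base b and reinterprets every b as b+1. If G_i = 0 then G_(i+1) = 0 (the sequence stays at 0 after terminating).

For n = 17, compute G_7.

55

(0) 17|_4 = 4^2 + 1 ↦ 5^2 + 1|_5 = 26 ⇒ 25
(1) 25|_5 = 5^2 ↦ 6^2|_6 = 36 ⇒ 35
(2) 35|_6 = 5·6 + 5 ↦ 5·7 + 5|_7 = 40 ⇒ 39
(3) 39|_7 = 5·7 + 4 ↦ 5·8 + 4|_8 = 44 ⇒ 43
(4) 43|_8 = 5·8 + 3 ↦ 5·9 + 3|_9 = 48 ⇒ 47
(5) 47|_9 = 5·9 + 2 ↦ 5·10 + 2|_10 = 52 ⇒ 51
(6) 51|_10 = 5·10 + 1 ↦ 5·11 + 1|_11 = 56 ⇒ 55
(7) 55|_11 = 5·11 ↦ 5·12|_12 = 60 ⇒ 59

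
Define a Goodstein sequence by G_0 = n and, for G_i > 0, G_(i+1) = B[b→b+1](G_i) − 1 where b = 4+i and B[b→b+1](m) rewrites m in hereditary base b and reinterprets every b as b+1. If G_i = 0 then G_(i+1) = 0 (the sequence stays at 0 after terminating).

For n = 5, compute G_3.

4

[0] 5 ≡ 4 + 1 (base 4). Lift 5: 6. −1: 5.
[1] 5 ≡ 5 (base 5). Lift 6: 6. −1: 5.
[2] 5 ≡ 5 (base 6). Lift 7: 5. −1: 4.
[3] 4 ≡ 4 (base 7). Lift 8: 4. −1: 3.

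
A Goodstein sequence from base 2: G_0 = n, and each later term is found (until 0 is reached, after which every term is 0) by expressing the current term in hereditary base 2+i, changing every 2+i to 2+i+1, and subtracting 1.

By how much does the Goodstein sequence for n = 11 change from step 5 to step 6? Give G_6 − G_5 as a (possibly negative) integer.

128452926

[0] 11 ≡ 2^(2 + 1) + 2 + 1 (base 2). Lift 3: 85. −1: 84.
[1] 84 ≡ 3^(3 + 1) + 3 (base 3). Lift 4: 1028. −1: 1027.
[2] 1027 ≡ 4^(4 + 1) + 3 (base 4). Lift 5: 15628. −1: 15627.
[3] 15627 ≡ 5^(5 + 1) + 2 (base 5). Lift 6: 279938. −1: 279937.
[4] 279937 ≡ 6^(6 + 1) + 1 (base 6). Lift 7: 5764802. −1: 5764801.
[5] 5764801 ≡ 7^(7 + 1) (base 7). Lift 8: 134217728. −1: 134217727.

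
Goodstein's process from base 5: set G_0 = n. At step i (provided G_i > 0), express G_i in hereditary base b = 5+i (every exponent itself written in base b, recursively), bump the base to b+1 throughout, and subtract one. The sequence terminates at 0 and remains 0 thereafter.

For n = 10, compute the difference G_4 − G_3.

i=0: 10 = 2·5 (b=5); 5→6: 2·6 = 12; 12−1 = 11
i=1: 11 = 6 + 5 (b=6); 6→7: 7 + 5 = 12; 12−1 = 11
i=2: 11 = 7 + 4 (b=7); 7→8: 8 + 4 = 12; 12−1 = 11
i=3: 11 = 8 + 3 (b=8); 8→9: 9 + 3 = 12; 12−1 = 11

0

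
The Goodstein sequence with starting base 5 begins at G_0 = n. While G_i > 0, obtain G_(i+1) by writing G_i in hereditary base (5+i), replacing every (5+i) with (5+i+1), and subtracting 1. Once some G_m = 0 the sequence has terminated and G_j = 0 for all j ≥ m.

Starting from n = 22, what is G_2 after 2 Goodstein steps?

28

step 0: 22 = 4·5 + 2; sub 6 for 5: 4·6 + 2; = 26; G_1 = 26−1 = 25
step 1: 25 = 4·6 + 1; sub 7 for 6: 4·7 + 1; = 29; G_2 = 29−1 = 28
step 2: 28 = 4·7; sub 8 for 7: 4·8; = 32; G_3 = 32−1 = 31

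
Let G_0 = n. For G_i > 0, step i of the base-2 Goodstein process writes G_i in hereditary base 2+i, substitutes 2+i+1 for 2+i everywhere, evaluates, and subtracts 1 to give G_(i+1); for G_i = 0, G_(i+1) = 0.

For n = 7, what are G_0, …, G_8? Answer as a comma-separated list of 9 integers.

7, 30, 259, 3127, 46657, 823543, 16777215, 37665879, 77777775

base 2: 7 = 2^2 + 2 + 1; at 3: 3^3 + 3 + 1 = 31; next = 30
base 3: 30 = 3^3 + 3; at 4: 4^4 + 4 = 260; next = 259
base 4: 259 = 4^4 + 3; at 5: 5^5 + 3 = 3128; next = 3127
base 5: 3127 = 5^5 + 2; at 6: 6^6 + 2 = 46658; next = 46657
base 6: 46657 = 6^6 + 1; at 7: 7^7 + 1 = 823544; next = 823543
base 7: 823543 = 7^7; at 8: 8^8 = 16777216; next = 16777215
base 8: 16777215 = 7·8^7 + 7·8^6 + 7·8^5 + 7·8^4 + 7·8^3 + 7·8^2 + 7·8 + 7; at 9: 7·9^7 + 7·9^6 + 7·9^5 + 7·9^4 + 7·9^3 + 7·9^2 + 7·9 + 7 = 37665880; next = 37665879
base 9: 37665879 = 7·9^7 + 7·9^6 + 7·9^5 + 7·9^4 + 7·9^3 + 7·9^2 + 7·9 + 6; at 10: 7·10^7 + 7·10^6 + 7·10^5 + 7·10^4 + 7·10^3 + 7·10^2 + 7·10 + 6 = 77777776; next = 77777775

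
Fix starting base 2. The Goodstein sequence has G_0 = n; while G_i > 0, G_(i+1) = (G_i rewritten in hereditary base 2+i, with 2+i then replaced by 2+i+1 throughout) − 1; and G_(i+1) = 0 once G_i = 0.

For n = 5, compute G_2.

G_0=5  [base 2] 2^2 + 1  →[2↦3]→  3^3 + 1 = 28  −1 ⇒ G_1=27
G_1=27  [base 3] 3^3  →[3↦4]→  4^4 = 256  −1 ⇒ G_2=255
G_2=255  [base 4] 3·4^3 + 3·4^2 + 3·4 + 3  →[4↦5]→  3·5^3 + 3·5^2 + 3·5 + 3 = 468  −1 ⇒ G_3=467

255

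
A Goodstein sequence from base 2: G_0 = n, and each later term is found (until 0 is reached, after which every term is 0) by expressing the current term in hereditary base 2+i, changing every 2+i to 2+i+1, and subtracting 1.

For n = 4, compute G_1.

26

base 2: 4 = 2^2; at 3: 3^3 = 27; next = 26
base 3: 26 = 2·3^2 + 2·3 + 2; at 4: 2·4^2 + 2·4 + 2 = 42; next = 41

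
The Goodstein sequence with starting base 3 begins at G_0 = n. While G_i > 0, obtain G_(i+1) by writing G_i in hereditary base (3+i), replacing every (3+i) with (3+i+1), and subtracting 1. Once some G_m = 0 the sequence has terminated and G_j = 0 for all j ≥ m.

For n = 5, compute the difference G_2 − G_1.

0

G_0=5  [base 3] 3 + 2  →[3↦4]→  4 + 2 = 6  −1 ⇒ G_1=5
G_1=5  [base 4] 4 + 1  →[4↦5]→  5 + 1 = 6  −1 ⇒ G_2=5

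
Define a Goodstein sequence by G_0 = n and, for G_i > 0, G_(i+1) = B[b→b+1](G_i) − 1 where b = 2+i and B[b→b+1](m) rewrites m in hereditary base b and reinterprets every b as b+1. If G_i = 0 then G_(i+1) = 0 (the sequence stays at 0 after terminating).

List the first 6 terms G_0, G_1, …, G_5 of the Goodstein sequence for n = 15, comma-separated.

15 —HB2→ 2^(2 + 1) + 2^2 + 2 + 1 —bump→ 3^(3 + 1) + 3^3 + 3 + 1 = 112 —(−1)→ 111
111 —HB3→ 3^(3 + 1) + 3^3 + 3 —bump→ 4^(4 + 1) + 4^4 + 4 = 1284 —(−1)→ 1283
1283 —HB4→ 4^(4 + 1) + 4^4 + 3 —bump→ 5^(5 + 1) + 5^5 + 3 = 18753 —(−1)→ 18752
18752 —HB5→ 5^(5 + 1) + 5^5 + 2 —bump→ 6^(6 + 1) + 6^6 + 2 = 326594 —(−1)→ 326593
326593 —HB6→ 6^(6 + 1) + 6^6 + 1 —bump→ 7^(7 + 1) + 7^7 + 1 = 6588345 —(−1)→ 6588344

15, 111, 1283, 18752, 326593, 6588344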